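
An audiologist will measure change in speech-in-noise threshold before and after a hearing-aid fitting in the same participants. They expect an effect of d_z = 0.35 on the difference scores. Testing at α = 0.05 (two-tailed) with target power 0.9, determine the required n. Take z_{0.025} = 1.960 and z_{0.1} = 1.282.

n = 86 pairs

For a paired (one-sample on differences) test: n = ((z_{α/2} + z_β) / d)².
z_{α/2} + z_β = 1.960 + 1.282 = 3.242.
n = (3.242 / 0.35)² = 9.263² = 85.80.
Round up.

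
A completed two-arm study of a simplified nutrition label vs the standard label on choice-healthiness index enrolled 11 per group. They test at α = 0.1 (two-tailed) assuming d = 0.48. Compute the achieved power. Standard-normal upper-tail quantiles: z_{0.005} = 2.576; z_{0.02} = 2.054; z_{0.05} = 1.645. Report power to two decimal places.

power ≈ 0.30

For two equal groups, power = Φ(d·√(n/2) − z_{α/2}).
d·√(n/2) = 0.48 × √(11/2) = 0.48 × 2.345 = 1.126.
z_β = 1.126 − 1.645 = -0.519.
Power = Φ(-0.519) = 0.302.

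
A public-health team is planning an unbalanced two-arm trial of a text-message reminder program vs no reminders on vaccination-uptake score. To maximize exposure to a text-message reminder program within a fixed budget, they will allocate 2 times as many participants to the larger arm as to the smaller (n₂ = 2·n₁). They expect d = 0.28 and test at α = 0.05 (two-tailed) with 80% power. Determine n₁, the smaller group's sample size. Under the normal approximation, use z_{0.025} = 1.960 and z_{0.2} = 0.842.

n₁ = 151

With allocation ratio k = n₂/n₁ = 2, Var(x̄₁−x̄₂) = σ²(1/n₁ + 1/(k·n₁)) = σ²·(k+1)/(k·n₁).
So n₁ = (1 + 1/k)·((z_{α/2} + z_β)/d)² = 1.500 × (2.802/0.28)².
n₁ = 1.500 × 100.14 = 150.2.
Round up: n₁ = 151, giving n₂ = 2 × 151 = 302.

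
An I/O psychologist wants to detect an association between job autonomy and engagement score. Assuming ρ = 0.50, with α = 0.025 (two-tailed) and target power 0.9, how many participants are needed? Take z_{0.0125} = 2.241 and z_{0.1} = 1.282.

Fisher's z: C = ½·ln((1+r)/(1−r)) = ½·ln(3.0000) = 0.5493.
n = ((z_{α/2} + z_β)/C)² + 3.
(2.241 + 1.282) / 0.5493 = 3.523 / 0.5493 = 6.414.
n = 6.414² + 3 = 41.13 + 3 = 44.1.
Round up.

n = 45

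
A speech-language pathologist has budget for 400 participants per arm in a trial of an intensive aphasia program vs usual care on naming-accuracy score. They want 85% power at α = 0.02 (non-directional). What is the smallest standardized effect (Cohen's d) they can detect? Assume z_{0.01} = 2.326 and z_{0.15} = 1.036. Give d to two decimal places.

d_min ≈ 0.24

For two independent groups of n = 400 each: d_min = (z_{α/2} + z_β)·√(2/n).
z-sum = 2.326 + 1.036 = 3.362.
d_min = 3.362 × √(2/400) = 3.362 × 0.0707 = 0.238.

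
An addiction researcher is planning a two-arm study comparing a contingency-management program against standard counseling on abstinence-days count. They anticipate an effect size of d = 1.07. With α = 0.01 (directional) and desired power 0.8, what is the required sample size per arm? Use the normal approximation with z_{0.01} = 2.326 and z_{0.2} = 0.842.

n = 18 per group

For two independent groups with equal n: n = 2·((z_{α} + z_β) / d)².
z_{α} + z_β = 2.326 + 0.842 = 3.168.
n = 2 × (3.168 / 1.07)² = 2 × 2.961² = 2 × 8.77 = 17.5.
Round up to the next whole participant.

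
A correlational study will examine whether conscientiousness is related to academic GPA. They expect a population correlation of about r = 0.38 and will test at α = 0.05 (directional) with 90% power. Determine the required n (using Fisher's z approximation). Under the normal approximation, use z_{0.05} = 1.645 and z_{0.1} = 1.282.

n = 57

Fisher's z: C = ½·ln((1+r)/(1−r)) = ½·ln(2.2258) = 0.4001.
n = ((z_{α} + z_β)/C)² + 3.
(1.645 + 1.282) / 0.4001 = 2.927 / 0.4001 = 7.316.
n = 7.316² + 3 = 53.52 + 3 = 56.5.
Round up.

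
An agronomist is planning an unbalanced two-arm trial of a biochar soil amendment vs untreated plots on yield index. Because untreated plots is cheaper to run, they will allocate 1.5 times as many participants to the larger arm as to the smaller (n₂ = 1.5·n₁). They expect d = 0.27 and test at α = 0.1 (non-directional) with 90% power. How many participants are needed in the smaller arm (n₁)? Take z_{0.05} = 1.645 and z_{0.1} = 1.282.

n₁ = 196

With allocation ratio k = n₂/n₁ = 1.5, Var(x̄₁−x̄₂) = σ²(1/n₁ + 1/(k·n₁)) = σ²·(k+1)/(k·n₁).
So n₁ = (1 + 1/k)·((z_{α/2} + z_β)/d)² = 1.667 × (2.927/0.27)².
n₁ = 1.667 × 117.52 = 195.9.
Round up: n₁ = 196, giving n₂ = 1.5 × 196 = 294.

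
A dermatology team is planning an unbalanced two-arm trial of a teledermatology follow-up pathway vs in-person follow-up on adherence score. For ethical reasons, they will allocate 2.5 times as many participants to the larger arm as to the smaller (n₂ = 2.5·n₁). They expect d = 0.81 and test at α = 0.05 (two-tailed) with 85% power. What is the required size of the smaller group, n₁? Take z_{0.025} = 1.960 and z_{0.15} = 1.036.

n₁ = 20

With allocation ratio k = n₂/n₁ = 2.5, Var(x̄₁−x̄₂) = σ²(1/n₁ + 1/(k·n₁)) = σ²·(k+1)/(k·n₁).
So n₁ = (1 + 1/k)·((z_{α/2} + z_β)/d)² = 1.400 × (2.996/0.81)².
n₁ = 1.400 × 13.68 = 19.2.
Round up: n₁ = 20, giving n₂ = 2.5 × 20 = 50.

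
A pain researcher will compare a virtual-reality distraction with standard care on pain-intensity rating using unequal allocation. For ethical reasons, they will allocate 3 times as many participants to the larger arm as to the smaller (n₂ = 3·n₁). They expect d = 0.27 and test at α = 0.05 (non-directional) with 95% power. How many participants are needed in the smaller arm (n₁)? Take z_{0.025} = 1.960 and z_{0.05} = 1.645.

With allocation ratio k = n₂/n₁ = 3, Var(x̄₁−x̄₂) = σ²(1/n₁ + 1/(k·n₁)) = σ²·(k+1)/(k·n₁).
So n₁ = (1 + 1/k)·((z_{α/2} + z_β)/d)² = 1.333 × (3.605/0.27)².
n₁ = 1.333 × 178.27 = 237.7.
Round up: n₁ = 238, giving n₂ = 3 × 238 = 714.

n₁ = 238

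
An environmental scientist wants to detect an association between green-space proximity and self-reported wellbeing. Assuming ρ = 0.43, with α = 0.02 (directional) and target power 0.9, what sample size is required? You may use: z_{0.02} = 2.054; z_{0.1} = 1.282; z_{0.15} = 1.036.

Fisher's z: C = ½·ln((1+r)/(1−r)) = ½·ln(2.5088) = 0.4599.
n = ((z_{α} + z_β)/C)² + 3.
(2.054 + 1.282) / 0.4599 = 3.336 / 0.4599 = 7.254.
n = 7.254² + 3 = 52.62 + 3 = 55.6.
Round up.

n = 56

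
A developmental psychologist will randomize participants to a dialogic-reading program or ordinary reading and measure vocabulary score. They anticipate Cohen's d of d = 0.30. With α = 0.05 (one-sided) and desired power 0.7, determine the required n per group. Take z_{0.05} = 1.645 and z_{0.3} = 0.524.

For two independent groups with equal n: n = 2·((z_{α} + z_β) / d)².
z_{α} + z_β = 1.645 + 0.524 = 2.169.
n = 2 × (2.169 / 0.30)² = 2 × 7.230² = 2 × 52.27 = 104.5.
Round up to the next whole participant.

n = 105 per group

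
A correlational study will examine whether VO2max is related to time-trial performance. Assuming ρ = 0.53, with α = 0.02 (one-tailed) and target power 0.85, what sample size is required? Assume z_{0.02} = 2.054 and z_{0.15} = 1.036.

n = 31

Fisher's z: C = ½·ln((1+r)/(1−r)) = ½·ln(3.2553) = 0.5901.
n = ((z_{α} + z_β)/C)² + 3.
(2.054 + 1.036) / 0.5901 = 3.090 / 0.5901 = 5.236.
n = 5.236² + 3 = 27.42 + 3 = 30.4.
Round up.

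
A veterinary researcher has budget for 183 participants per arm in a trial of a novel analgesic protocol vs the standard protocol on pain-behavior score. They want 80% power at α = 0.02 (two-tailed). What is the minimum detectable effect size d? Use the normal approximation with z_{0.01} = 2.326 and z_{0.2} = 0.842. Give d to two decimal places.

d_min ≈ 0.33

For two independent groups of n = 183 each: d_min = (z_{α/2} + z_β)·√(2/n).
z-sum = 2.326 + 0.842 = 3.168.
d_min = 3.168 × √(2/183) = 3.168 × 0.1045 = 0.331.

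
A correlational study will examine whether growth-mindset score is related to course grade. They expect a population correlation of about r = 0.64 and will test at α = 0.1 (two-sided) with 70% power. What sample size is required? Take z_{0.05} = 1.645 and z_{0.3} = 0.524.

Fisher's z: C = ½·ln((1+r)/(1−r)) = ½·ln(4.5556) = 0.7582.
n = ((z_{α/2} + z_β)/C)² + 3.
(1.645 + 0.524) / 0.7582 = 2.169 / 0.7582 = 2.861.
n = 2.861² + 3 = 8.18 + 3 = 11.2.
Round up.

n = 12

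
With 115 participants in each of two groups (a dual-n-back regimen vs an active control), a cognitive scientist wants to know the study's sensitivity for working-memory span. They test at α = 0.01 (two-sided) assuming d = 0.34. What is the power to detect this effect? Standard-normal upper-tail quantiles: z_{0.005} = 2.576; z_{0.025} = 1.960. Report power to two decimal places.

For two equal groups, power = Φ(d·√(n/2) − z_{α/2}).
d·√(n/2) = 0.34 × √(115/2) = 0.34 × 7.583 = 2.578.
z_β = 2.578 − 2.576 = 0.002.
Power = Φ(0.002) = 0.501.

power ≈ 0.50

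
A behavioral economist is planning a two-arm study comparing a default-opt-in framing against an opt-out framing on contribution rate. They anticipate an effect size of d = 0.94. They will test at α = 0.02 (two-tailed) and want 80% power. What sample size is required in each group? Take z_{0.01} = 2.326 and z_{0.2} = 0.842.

n = 23 per group

For two independent groups with equal n: n = 2·((z_{α/2} + z_β) / d)².
z_{α/2} + z_β = 2.326 + 0.842 = 3.168.
n = 2 × (3.168 / 0.94)² = 2 × 3.370² = 2 × 11.36 = 22.7.
Round up to the next whole participant.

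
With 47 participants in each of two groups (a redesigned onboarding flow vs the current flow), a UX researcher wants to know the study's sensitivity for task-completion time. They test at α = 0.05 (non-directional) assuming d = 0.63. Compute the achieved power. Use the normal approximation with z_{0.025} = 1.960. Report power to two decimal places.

For two equal groups, power = Φ(d·√(n/2) − z_{α/2}).
d·√(n/2) = 0.63 × √(47/2) = 0.63 × 4.848 = 3.054.
z_β = 3.054 − 1.960 = 1.094.
Power = Φ(1.094) = 0.863.

power ≈ 0.86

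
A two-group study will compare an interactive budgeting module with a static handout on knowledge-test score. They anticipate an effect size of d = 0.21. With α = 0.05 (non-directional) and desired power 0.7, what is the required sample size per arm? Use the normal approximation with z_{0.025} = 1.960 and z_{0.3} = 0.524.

n = 280 per group

For two independent groups with equal n: n = 2·((z_{α/2} + z_β) / d)².
z_{α/2} + z_β = 1.960 + 0.524 = 2.484.
n = 2 × (2.484 / 0.21)² = 2 × 11.829² = 2 × 139.92 = 279.8.
Round up to the next whole participant.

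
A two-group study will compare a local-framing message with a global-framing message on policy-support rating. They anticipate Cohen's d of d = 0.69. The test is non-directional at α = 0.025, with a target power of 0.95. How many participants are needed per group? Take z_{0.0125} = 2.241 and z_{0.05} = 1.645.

For two independent groups with equal n: n = 2·((z_{α/2} + z_β) / d)².
z_{α/2} + z_β = 2.241 + 1.645 = 3.886.
n = 2 × (3.886 / 0.69)² = 2 × 5.632² = 2 × 31.72 = 63.4.
Round up to the next whole participant.

n = 64 per group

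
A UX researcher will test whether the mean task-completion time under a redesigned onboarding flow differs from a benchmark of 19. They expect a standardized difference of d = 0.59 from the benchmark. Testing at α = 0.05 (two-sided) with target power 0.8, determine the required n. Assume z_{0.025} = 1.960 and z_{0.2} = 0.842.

n = 23

For a one-sample test: n = ((z_{α/2} + z_β) / d)².
z_{α/2} + z_β = 1.960 + 0.842 = 2.802.
n = (2.802 / 0.59)² = 4.749² = 22.55.
Round up.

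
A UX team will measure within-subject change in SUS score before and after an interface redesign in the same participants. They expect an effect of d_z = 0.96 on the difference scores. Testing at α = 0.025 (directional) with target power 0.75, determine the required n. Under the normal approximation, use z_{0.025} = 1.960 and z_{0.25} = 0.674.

For a paired (one-sample on differences) test: n = ((z_{α} + z_β) / d)².
z_{α} + z_β = 1.960 + 0.674 = 2.634.
n = (2.634 / 0.96)² = 2.744² = 7.53.
Round up.

n = 8 pairs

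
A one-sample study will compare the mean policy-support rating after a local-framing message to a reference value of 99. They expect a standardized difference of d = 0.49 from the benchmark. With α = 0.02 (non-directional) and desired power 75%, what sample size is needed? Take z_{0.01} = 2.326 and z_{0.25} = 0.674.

n = 38

For a one-sample test: n = ((z_{α/2} + z_β) / d)².
z_{α/2} + z_β = 2.326 + 0.674 = 3.000.
n = (3.000 / 0.49)² = 6.122² = 37.48.
Round up.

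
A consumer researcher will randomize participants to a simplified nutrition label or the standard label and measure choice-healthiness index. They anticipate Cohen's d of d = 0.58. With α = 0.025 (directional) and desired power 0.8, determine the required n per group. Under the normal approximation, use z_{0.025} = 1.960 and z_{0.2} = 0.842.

n = 47 per group

For two independent groups with equal n: n = 2·((z_{α} + z_β) / d)².
z_{α} + z_β = 1.960 + 0.842 = 2.802.
n = 2 × (2.802 / 0.58)² = 2 × 4.831² = 2 × 23.34 = 46.7.
Round up to the next whole participant.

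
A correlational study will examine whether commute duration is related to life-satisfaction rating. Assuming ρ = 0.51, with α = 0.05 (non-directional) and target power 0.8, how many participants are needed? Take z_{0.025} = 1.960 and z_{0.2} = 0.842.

Fisher's z: C = ½·ln((1+r)/(1−r)) = ½·ln(3.0816) = 0.5627.
n = ((z_{α/2} + z_β)/C)² + 3.
(1.960 + 0.842) / 0.5627 = 2.802 / 0.5627 = 4.980.
n = 4.980² + 3 = 24.80 + 3 = 27.8.
Round up.

n = 28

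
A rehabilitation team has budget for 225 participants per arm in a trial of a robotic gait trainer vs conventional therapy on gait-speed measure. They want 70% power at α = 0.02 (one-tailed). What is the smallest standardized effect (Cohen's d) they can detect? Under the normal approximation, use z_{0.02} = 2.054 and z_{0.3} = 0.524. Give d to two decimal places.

For two independent groups of n = 225 each: d_min = (z_{α} + z_β)·√(2/n).
z-sum = 2.054 + 0.524 = 2.578.
d_min = 2.578 × √(2/225) = 2.578 × 0.0943 = 0.243.

d_min ≈ 0.24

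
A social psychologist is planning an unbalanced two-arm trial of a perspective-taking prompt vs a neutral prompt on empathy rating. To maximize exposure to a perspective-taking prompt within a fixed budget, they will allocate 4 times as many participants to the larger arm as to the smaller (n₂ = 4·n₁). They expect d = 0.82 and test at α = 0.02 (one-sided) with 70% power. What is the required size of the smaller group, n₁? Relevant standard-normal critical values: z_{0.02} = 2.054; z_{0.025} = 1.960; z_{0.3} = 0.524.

With allocation ratio k = n₂/n₁ = 4, Var(x̄₁−x̄₂) = σ²(1/n₁ + 1/(k·n₁)) = σ²·(k+1)/(k·n₁).
So n₁ = (1 + 1/k)·((z_{α} + z_β)/d)² = 1.250 × (2.578/0.82)².
n₁ = 1.250 × 9.88 = 12.4.
Round up: n₁ = 13, giving n₂ = 4 × 13 = 52.

n₁ = 13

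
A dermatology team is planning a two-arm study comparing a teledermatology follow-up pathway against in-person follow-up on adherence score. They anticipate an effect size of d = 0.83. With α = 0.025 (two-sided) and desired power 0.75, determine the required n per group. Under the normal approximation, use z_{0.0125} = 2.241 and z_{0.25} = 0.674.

n = 25 per group

For two independent groups with equal n: n = 2·((z_{α/2} + z_β) / d)².
z_{α/2} + z_β = 2.241 + 0.674 = 2.915.
n = 2 × (2.915 / 0.83)² = 2 × 3.512² = 2 × 12.33 = 24.7.
Round up to the next whole participant.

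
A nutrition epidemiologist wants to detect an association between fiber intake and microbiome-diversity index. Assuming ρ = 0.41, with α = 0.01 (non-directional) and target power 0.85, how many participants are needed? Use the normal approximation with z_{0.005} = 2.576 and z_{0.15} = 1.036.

Fisher's z: C = ½·ln((1+r)/(1−r)) = ½·ln(2.3898) = 0.4356.
n = ((z_{α/2} + z_β)/C)² + 3.
(2.576 + 1.036) / 0.4356 = 3.612 / 0.4356 = 8.292.
n = 8.292² + 3 = 68.76 + 3 = 71.8.
Round up.

n = 72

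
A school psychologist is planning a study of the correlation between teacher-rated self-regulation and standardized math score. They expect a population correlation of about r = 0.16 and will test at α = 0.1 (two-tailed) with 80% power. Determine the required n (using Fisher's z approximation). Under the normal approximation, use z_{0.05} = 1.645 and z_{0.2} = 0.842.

Fisher's z: C = ½·ln((1+r)/(1−r)) = ½·ln(1.3810) = 0.1614.
n = ((z_{α/2} + z_β)/C)² + 3.
(1.645 + 0.842) / 0.1614 = 2.487 / 0.1614 = 15.409.
n = 15.409² + 3 = 237.43 + 3 = 240.4.
Round up.

n = 241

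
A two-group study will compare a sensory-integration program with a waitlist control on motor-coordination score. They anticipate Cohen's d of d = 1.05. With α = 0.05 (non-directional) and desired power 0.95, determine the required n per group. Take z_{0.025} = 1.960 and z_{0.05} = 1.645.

n = 24 per group

For two independent groups with equal n: n = 2·((z_{α/2} + z_β) / d)².
z_{α/2} + z_β = 1.960 + 1.645 = 3.605.
n = 2 × (3.605 / 1.05)² = 2 × 3.433² = 2 × 11.79 = 23.6.
Round up to the next whole participant.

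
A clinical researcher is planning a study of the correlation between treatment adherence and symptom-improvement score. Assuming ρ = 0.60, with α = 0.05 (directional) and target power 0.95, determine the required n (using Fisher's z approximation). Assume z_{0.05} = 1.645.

n = 26

Fisher's z: C = ½·ln((1+r)/(1−r)) = ½·ln(4.0000) = 0.6931.
n = ((z_{α} + z_β)/C)² + 3.
(1.645 + 1.645) / 0.6931 = 3.290 / 0.6931 = 4.747.
n = 4.747² + 3 = 22.53 + 3 = 25.5.
Round up.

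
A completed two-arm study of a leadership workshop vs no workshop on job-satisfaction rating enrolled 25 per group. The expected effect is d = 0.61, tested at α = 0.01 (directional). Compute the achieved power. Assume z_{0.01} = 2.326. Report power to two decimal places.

power ≈ 0.43

For two equal groups, power = Φ(d·√(n/2) − z_{α}).
d·√(n/2) = 0.61 × √(25/2) = 0.61 × 3.536 = 2.157.
z_β = 2.157 − 2.326 = -0.169.
Power = Φ(-0.169) = 0.433.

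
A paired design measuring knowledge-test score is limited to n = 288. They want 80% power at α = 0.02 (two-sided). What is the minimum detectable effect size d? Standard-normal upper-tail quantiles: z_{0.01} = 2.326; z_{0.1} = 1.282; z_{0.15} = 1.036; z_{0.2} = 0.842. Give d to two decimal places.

d_min ≈ 0.19

For a single sample (or paired design) of n = 288: d_min = (z_{α/2} + z_β)/√n.
z-sum = 2.326 + 0.842 = 3.168.
d_min = 3.168 / √288 = 3.168 / 16.971 = 0.187.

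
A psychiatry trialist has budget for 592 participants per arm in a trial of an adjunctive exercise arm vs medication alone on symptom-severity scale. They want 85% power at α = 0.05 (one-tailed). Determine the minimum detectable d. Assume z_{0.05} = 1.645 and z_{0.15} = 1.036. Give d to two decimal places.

d_min ≈ 0.16

For two independent groups of n = 592 each: d_min = (z_{α} + z_β)·√(2/n).
z-sum = 1.645 + 1.036 = 2.681.
d_min = 2.681 × √(2/592) = 2.681 × 0.0581 = 0.156.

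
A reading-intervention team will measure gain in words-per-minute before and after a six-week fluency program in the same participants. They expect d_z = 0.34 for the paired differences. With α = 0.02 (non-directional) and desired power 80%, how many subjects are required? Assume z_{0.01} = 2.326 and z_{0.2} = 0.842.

n = 87 pairs

For a paired (one-sample on differences) test: n = ((z_{α/2} + z_β) / d)².
z_{α/2} + z_β = 2.326 + 0.842 = 3.168.
n = (3.168 / 0.34)² = 9.318² = 86.82.
Round up.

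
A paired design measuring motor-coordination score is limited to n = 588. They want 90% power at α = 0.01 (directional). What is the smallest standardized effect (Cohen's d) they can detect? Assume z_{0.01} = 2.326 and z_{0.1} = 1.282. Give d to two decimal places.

For a single sample (or paired design) of n = 588: d_min = (z_{α} + z_β)/√n.
z-sum = 2.326 + 1.282 = 3.608.
d_min = 3.608 / √588 = 3.608 / 24.249 = 0.149.

d_min ≈ 0.15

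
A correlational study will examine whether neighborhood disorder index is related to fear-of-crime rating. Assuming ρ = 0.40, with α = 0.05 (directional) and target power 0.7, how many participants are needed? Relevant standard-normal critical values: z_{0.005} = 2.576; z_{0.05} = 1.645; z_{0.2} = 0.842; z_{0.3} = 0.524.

n = 30

Fisher's z: C = ½·ln((1+r)/(1−r)) = ½·ln(2.3333) = 0.4236.
n = ((z_{α} + z_β)/C)² + 3.
(1.645 + 0.524) / 0.4236 = 2.169 / 0.4236 = 5.120.
n = 5.120² + 3 = 26.22 + 3 = 29.2.
Round up.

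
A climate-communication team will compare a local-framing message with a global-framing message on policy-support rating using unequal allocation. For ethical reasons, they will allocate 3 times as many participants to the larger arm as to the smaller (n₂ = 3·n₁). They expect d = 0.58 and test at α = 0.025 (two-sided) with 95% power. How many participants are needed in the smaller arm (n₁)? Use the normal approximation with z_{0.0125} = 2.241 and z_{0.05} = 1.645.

n₁ = 60

With allocation ratio k = n₂/n₁ = 3, Var(x̄₁−x̄₂) = σ²(1/n₁ + 1/(k·n₁)) = σ²·(k+1)/(k·n₁).
So n₁ = (1 + 1/k)·((z_{α/2} + z_β)/d)² = 1.333 × (3.886/0.58)².
n₁ = 1.333 × 44.89 = 59.9.
Round up: n₁ = 60, giving n₂ = 3 × 60 = 180.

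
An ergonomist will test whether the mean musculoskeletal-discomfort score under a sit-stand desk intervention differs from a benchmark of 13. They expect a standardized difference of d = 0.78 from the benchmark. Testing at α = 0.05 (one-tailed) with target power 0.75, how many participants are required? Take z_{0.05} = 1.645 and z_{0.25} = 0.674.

For a one-sample test: n = ((z_{α} + z_β) / d)².
z_{α} + z_β = 1.645 + 0.674 = 2.319.
n = (2.319 / 0.78)² = 2.973² = 8.84.
Round up.

n = 9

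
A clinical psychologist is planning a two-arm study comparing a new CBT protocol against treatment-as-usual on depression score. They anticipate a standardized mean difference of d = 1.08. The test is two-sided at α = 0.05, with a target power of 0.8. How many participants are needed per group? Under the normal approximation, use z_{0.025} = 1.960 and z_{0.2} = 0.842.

n = 14 per group

For two independent groups with equal n: n = 2·((z_{α/2} + z_β) / d)².
z_{α/2} + z_β = 1.960 + 0.842 = 2.802.
n = 2 × (2.802 / 1.08)² = 2 × 2.594² = 2 × 6.73 = 13.5.
Round up to the next whole participant.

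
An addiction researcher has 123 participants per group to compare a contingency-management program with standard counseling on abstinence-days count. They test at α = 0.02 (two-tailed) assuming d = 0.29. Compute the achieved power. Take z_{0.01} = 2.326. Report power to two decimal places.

power ≈ 0.48

For two equal groups, power = Φ(d·√(n/2) − z_{α/2}).
d·√(n/2) = 0.29 × √(123/2) = 0.29 × 7.842 = 2.274.
z_β = 2.274 − 2.326 = -0.052.
Power = Φ(-0.052) = 0.479.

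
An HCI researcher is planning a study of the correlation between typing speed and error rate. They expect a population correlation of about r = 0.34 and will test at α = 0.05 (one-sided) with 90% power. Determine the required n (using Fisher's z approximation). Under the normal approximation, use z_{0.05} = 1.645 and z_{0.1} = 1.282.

n = 72

Fisher's z: C = ½·ln((1+r)/(1−r)) = ½·ln(2.0303) = 0.3541.
n = ((z_{α} + z_β)/C)² + 3.
(1.645 + 1.282) / 0.3541 = 2.927 / 0.3541 = 8.266.
n = 8.266² + 3 = 68.33 + 3 = 71.3.
Round up.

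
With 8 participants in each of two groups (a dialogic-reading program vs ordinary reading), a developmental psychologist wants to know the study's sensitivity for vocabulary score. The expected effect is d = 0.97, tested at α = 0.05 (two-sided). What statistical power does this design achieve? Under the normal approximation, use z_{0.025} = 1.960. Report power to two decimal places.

For two equal groups, power = Φ(d·√(n/2) − z_{α/2}).
d·√(n/2) = 0.97 × √(8/2) = 0.97 × 2.000 = 1.940.
z_β = 1.940 − 1.960 = -0.020.
Power = Φ(-0.020) = 0.492.

power ≈ 0.49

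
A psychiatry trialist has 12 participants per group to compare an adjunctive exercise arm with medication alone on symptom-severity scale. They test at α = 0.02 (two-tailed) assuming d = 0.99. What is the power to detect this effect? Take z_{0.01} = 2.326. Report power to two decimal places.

For two equal groups, power = Φ(d·√(n/2) − z_{α/2}).
d·√(n/2) = 0.99 × √(12/2) = 0.99 × 2.449 = 2.425.
z_β = 2.425 − 2.326 = 0.099.
Power = Φ(0.099) = 0.539.

power ≈ 0.54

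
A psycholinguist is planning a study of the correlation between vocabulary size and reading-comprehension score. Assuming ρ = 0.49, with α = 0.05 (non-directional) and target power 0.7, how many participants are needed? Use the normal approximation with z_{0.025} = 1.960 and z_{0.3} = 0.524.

Fisher's z: C = ½·ln((1+r)/(1−r)) = ½·ln(2.9216) = 0.5361.
n = ((z_{α/2} + z_β)/C)² + 3.
(1.960 + 0.524) / 0.5361 = 2.484 / 0.5361 = 4.633.
n = 4.633² + 3 = 21.47 + 3 = 24.5.
Round up.

n = 25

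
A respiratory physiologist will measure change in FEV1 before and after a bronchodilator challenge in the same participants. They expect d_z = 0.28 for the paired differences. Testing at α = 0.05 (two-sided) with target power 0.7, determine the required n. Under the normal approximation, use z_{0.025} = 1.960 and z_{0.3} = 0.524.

For a paired (one-sample on differences) test: n = ((z_{α/2} + z_β) / d)².
z_{α/2} + z_β = 1.960 + 0.524 = 2.484.
n = (2.484 / 0.28)² = 8.871² = 78.70.
Round up.

n = 79 pairs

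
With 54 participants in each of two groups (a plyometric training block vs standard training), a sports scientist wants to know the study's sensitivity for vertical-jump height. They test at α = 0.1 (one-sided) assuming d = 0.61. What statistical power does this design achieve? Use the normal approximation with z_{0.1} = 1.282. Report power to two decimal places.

For two equal groups, power = Φ(d·√(n/2) − z_{α}).
d·√(n/2) = 0.61 × √(54/2) = 0.61 × 5.196 = 3.170.
z_β = 3.170 − 1.282 = 1.888.
Power = Φ(1.888) = 0.970.

power ≈ 0.97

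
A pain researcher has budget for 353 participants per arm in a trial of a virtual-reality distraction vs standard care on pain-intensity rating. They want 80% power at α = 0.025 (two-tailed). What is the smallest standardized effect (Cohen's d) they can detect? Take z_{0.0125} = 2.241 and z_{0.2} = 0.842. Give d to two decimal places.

d_min ≈ 0.23

For two independent groups of n = 353 each: d_min = (z_{α/2} + z_β)·√(2/n).
z-sum = 2.241 + 0.842 = 3.083.
d_min = 3.083 × √(2/353) = 3.083 × 0.0753 = 0.232.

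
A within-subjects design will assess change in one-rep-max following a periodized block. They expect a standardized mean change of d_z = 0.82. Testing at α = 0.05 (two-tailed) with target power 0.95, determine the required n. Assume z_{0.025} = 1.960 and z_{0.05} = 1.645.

n = 20 pairs

For a paired (one-sample on differences) test: n = ((z_{α/2} + z_β) / d)².
z_{α/2} + z_β = 1.960 + 1.645 = 3.605.
n = (3.605 / 0.82)² = 4.396² = 19.33.
Round up.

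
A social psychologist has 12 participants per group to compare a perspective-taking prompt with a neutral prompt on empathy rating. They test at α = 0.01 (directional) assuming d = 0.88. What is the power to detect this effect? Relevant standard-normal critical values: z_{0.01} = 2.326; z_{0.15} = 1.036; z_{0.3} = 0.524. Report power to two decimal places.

power ≈ 0.43

For two equal groups, power = Φ(d·√(n/2) − z_{α}).
d·√(n/2) = 0.88 × √(12/2) = 0.88 × 2.449 = 2.156.
z_β = 2.156 − 2.326 = -0.170.
Power = Φ(-0.170) = 0.432.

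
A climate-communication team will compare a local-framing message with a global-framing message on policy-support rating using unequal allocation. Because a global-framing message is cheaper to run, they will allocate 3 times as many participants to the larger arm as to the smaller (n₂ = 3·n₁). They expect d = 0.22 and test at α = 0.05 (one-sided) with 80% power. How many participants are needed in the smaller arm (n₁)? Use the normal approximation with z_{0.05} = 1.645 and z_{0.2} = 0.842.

n₁ = 171

With allocation ratio k = n₂/n₁ = 3, Var(x̄₁−x̄₂) = σ²(1/n₁ + 1/(k·n₁)) = σ²·(k+1)/(k·n₁).
So n₁ = (1 + 1/k)·((z_{α} + z_β)/d)² = 1.333 × (2.487/0.22)².
n₁ = 1.333 × 127.79 = 170.4.
Round up: n₁ = 171, giving n₂ = 3 × 171 = 513.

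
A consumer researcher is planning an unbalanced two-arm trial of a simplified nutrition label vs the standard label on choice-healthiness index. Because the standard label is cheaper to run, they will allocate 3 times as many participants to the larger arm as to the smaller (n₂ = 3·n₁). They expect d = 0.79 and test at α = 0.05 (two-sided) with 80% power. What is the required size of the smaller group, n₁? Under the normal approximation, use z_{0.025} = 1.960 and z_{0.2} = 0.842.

With allocation ratio k = n₂/n₁ = 3, Var(x̄₁−x̄₂) = σ²(1/n₁ + 1/(k·n₁)) = σ²·(k+1)/(k·n₁).
So n₁ = (1 + 1/k)·((z_{α/2} + z_β)/d)² = 1.333 × (2.802/0.79)².
n₁ = 1.333 × 12.58 = 16.8.
Round up: n₁ = 17, giving n₂ = 3 × 17 = 51.

n₁ = 17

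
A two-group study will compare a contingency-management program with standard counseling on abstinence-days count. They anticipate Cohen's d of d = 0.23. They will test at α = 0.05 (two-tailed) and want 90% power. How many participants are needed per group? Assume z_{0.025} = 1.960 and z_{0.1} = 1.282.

For two independent groups with equal n: n = 2·((z_{α/2} + z_β) / d)².
z_{α/2} + z_β = 1.960 + 1.282 = 3.242.
n = 2 × (3.242 / 0.23)² = 2 × 14.096² = 2 × 198.69 = 397.4.
Round up to the next whole participant.

n = 398 per group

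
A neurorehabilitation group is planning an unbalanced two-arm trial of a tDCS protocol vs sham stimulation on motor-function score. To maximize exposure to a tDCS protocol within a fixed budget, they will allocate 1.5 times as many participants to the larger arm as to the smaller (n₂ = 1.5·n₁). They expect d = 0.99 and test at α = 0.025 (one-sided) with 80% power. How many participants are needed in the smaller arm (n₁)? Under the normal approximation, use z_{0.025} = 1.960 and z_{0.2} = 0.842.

n₁ = 14

With allocation ratio k = n₂/n₁ = 1.5, Var(x̄₁−x̄₂) = σ²(1/n₁ + 1/(k·n₁)) = σ²·(k+1)/(k·n₁).
So n₁ = (1 + 1/k)·((z_{α} + z_β)/d)² = 1.667 × (2.802/0.99)².
n₁ = 1.667 × 8.01 = 13.4.
Round up: n₁ = 14, giving n₂ = 1.5 × 14 = 21.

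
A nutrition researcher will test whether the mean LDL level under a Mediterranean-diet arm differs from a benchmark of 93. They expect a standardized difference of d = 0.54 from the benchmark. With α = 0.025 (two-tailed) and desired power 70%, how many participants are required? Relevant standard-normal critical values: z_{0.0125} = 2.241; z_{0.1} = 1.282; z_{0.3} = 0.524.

For a one-sample test: n = ((z_{α/2} + z_β) / d)².
z_{α/2} + z_β = 2.241 + 0.524 = 2.765.
n = (2.765 / 0.54)² = 5.120² = 26.22.
Round up.

n = 27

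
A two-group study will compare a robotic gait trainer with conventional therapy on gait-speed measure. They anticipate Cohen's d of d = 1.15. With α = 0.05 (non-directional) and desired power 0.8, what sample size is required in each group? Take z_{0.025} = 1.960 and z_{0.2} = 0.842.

For two independent groups with equal n: n = 2·((z_{α/2} + z_β) / d)².
z_{α/2} + z_β = 1.960 + 0.842 = 2.802.
n = 2 × (2.802 / 1.15)² = 2 × 2.437² = 2 × 5.94 = 11.9.
Round up to the next whole participant.

n = 12 per group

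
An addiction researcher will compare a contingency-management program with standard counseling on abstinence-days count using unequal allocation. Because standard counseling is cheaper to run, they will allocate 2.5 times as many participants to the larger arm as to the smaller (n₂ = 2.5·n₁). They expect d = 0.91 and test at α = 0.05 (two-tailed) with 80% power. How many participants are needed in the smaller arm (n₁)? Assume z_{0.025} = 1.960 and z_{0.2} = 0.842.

n₁ = 14

With allocation ratio k = n₂/n₁ = 2.5, Var(x̄₁−x̄₂) = σ²(1/n₁ + 1/(k·n₁)) = σ²·(k+1)/(k·n₁).
So n₁ = (1 + 1/k)·((z_{α/2} + z_β)/d)² = 1.400 × (2.802/0.91)².
n₁ = 1.400 × 9.48 = 13.3.
Round up: n₁ = 14, giving n₂ = 2.5 × 14 = 35.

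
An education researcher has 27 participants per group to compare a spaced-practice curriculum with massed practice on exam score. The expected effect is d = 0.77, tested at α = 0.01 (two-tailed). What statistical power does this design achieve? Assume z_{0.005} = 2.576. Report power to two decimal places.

power ≈ 0.60

For two equal groups, power = Φ(d·√(n/2) − z_{α/2}).
d·√(n/2) = 0.77 × √(27/2) = 0.77 × 3.674 = 2.829.
z_β = 2.829 − 2.576 = 0.253.
Power = Φ(0.253) = 0.600.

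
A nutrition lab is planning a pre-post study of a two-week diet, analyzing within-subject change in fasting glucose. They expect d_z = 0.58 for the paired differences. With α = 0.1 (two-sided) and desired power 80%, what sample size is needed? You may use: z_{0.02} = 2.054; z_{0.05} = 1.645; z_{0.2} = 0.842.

For a paired (one-sample on differences) test: n = ((z_{α/2} + z_β) / d)².
z_{α/2} + z_β = 1.645 + 0.842 = 2.487.
n = (2.487 / 0.58)² = 4.288² = 18.39.
Round up.

n = 19 pairs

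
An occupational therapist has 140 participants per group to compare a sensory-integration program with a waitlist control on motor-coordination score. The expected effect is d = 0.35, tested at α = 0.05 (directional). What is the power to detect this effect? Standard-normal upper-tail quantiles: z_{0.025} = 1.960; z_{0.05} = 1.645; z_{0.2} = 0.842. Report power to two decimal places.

power ≈ 0.90

For two equal groups, power = Φ(d·√(n/2) − z_{α}).
d·√(n/2) = 0.35 × √(140/2) = 0.35 × 8.367 = 2.928.
z_β = 2.928 − 1.645 = 1.283.
Power = Φ(1.283) = 0.900.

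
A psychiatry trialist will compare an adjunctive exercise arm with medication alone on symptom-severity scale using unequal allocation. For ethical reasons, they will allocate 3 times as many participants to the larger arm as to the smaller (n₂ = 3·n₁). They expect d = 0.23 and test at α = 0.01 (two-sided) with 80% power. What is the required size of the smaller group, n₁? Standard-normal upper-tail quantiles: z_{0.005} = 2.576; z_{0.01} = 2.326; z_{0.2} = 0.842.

n₁ = 295

With allocation ratio k = n₂/n₁ = 3, Var(x̄₁−x̄₂) = σ²(1/n₁ + 1/(k·n₁)) = σ²·(k+1)/(k·n₁).
So n₁ = (1 + 1/k)·((z_{α/2} + z_β)/d)² = 1.333 × (3.418/0.23)².
n₁ = 1.333 × 220.85 = 294.5.
Round up: n₁ = 295, giving n₂ = 3 × 295 = 885.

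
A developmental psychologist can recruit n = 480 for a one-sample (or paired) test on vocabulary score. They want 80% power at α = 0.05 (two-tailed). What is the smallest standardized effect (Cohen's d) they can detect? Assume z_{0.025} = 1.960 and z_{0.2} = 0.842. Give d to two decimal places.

For a single sample (or paired design) of n = 480: d_min = (z_{α/2} + z_β)/√n.
z-sum = 1.960 + 0.842 = 2.802.
d_min = 2.802 / √480 = 2.802 / 21.909 = 0.128.

d_min ≈ 0.13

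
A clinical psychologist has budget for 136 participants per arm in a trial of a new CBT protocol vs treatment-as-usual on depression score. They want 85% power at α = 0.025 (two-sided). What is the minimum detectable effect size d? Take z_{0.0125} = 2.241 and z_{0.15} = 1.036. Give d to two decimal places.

d_min ≈ 0.40

For two independent groups of n = 136 each: d_min = (z_{α/2} + z_β)·√(2/n).
z-sum = 2.241 + 1.036 = 3.277.
d_min = 3.277 × √(2/136) = 3.277 × 0.1213 = 0.397.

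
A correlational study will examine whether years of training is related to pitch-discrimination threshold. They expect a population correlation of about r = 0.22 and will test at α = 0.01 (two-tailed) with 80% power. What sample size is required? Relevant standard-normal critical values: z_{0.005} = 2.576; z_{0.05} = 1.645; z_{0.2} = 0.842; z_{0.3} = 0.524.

n = 237

Fisher's z: C = ½·ln((1+r)/(1−r)) = ½·ln(1.5641) = 0.2237.
n = ((z_{α/2} + z_β)/C)² + 3.
(2.576 + 0.842) / 0.2237 = 3.418 / 0.2237 = 15.279.
n = 15.279² + 3 = 233.46 + 3 = 236.5.
Round up.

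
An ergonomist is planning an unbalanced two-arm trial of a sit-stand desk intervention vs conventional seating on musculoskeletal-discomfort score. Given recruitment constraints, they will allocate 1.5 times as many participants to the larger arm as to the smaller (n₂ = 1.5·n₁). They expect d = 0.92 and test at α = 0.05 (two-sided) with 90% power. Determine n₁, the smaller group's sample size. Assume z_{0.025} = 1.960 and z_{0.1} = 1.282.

With allocation ratio k = n₂/n₁ = 1.5, Var(x̄₁−x̄₂) = σ²(1/n₁ + 1/(k·n₁)) = σ²·(k+1)/(k·n₁).
So n₁ = (1 + 1/k)·((z_{α/2} + z_β)/d)² = 1.667 × (3.242/0.92)².
n₁ = 1.667 × 12.42 = 20.7.
Round up: n₁ = 21, giving n₂ = ⌈1.5 × 21⌉ = ⌈31.5⌉ = 32.

n₁ = 21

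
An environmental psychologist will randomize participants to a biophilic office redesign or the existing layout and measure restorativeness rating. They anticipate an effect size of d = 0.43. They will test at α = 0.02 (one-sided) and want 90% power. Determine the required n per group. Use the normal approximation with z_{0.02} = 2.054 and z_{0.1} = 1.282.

For two independent groups with equal n: n = 2·((z_{α} + z_β) / d)².
z_{α} + z_β = 2.054 + 1.282 = 3.336.
n = 2 × (3.336 / 0.43)² = 2 × 7.758² = 2 × 60.19 = 120.4.
Round up to the next whole participant.

n = 121 per group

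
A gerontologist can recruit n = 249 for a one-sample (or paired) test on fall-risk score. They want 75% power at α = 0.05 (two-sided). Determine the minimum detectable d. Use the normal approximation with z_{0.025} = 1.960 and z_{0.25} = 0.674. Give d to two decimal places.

For a single sample (or paired design) of n = 249: d_min = (z_{α/2} + z_β)/√n.
z-sum = 1.960 + 0.674 = 2.634.
d_min = 2.634 / √249 = 2.634 / 15.780 = 0.167.

d_min ≈ 0.17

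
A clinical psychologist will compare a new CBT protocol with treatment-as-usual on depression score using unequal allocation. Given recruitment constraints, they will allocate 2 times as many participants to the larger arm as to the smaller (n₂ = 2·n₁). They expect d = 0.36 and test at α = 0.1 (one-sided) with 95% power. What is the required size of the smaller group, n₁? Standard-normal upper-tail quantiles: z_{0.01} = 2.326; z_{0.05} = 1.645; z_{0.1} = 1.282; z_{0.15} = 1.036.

With allocation ratio k = n₂/n₁ = 2, Var(x̄₁−x̄₂) = σ²(1/n₁ + 1/(k·n₁)) = σ²·(k+1)/(k·n₁).
So n₁ = (1 + 1/k)·((z_{α} + z_β)/d)² = 1.500 × (2.927/0.36)².
n₁ = 1.500 × 66.11 = 99.2.
Round up: n₁ = 100, giving n₂ = 2 × 100 = 200.

n₁ = 100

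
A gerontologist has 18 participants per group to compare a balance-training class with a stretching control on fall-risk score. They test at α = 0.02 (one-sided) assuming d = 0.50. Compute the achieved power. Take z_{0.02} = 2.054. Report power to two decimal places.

For two equal groups, power = Φ(d·√(n/2) − z_{α}).
d·√(n/2) = 0.50 × √(18/2) = 0.50 × 3.000 = 1.500.
z_β = 1.500 − 2.054 = -0.554.
Power = Φ(-0.554) = 0.290.

power ≈ 0.29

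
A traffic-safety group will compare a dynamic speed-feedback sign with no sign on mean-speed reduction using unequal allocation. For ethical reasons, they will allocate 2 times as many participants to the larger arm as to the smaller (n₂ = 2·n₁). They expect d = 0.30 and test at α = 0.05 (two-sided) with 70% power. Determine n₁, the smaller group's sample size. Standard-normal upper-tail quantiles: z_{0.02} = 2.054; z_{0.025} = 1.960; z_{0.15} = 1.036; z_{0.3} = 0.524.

n₁ = 103

With allocation ratio k = n₂/n₁ = 2, Var(x̄₁−x̄₂) = σ²(1/n₁ + 1/(k·n₁)) = σ²·(k+1)/(k·n₁).
So n₁ = (1 + 1/k)·((z_{α/2} + z_β)/d)² = 1.500 × (2.484/0.30)².
n₁ = 1.500 × 68.56 = 102.8.
Round up: n₁ = 103, giving n₂ = 2 × 103 = 206.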